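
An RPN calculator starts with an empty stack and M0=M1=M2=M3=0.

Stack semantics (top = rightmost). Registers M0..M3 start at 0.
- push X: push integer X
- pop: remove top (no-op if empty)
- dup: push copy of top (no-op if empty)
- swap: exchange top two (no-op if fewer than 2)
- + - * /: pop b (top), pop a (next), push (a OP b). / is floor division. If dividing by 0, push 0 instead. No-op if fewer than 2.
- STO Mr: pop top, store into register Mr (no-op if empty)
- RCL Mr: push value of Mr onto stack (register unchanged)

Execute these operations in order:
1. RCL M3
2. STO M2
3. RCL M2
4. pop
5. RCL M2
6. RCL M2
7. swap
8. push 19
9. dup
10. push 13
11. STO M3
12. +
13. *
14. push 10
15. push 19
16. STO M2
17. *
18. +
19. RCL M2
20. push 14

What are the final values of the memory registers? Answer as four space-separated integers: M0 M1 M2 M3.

Answer: 0 0 19 13

Derivation:
After op 1 (RCL M3): stack=[0] mem=[0,0,0,0]
After op 2 (STO M2): stack=[empty] mem=[0,0,0,0]
After op 3 (RCL M2): stack=[0] mem=[0,0,0,0]
After op 4 (pop): stack=[empty] mem=[0,0,0,0]
After op 5 (RCL M2): stack=[0] mem=[0,0,0,0]
After op 6 (RCL M2): stack=[0,0] mem=[0,0,0,0]
After op 7 (swap): stack=[0,0] mem=[0,0,0,0]
After op 8 (push 19): stack=[0,0,19] mem=[0,0,0,0]
After op 9 (dup): stack=[0,0,19,19] mem=[0,0,0,0]
After op 10 (push 13): stack=[0,0,19,19,13] mem=[0,0,0,0]
After op 11 (STO M3): stack=[0,0,19,19] mem=[0,0,0,13]
After op 12 (+): stack=[0,0,38] mem=[0,0,0,13]
After op 13 (*): stack=[0,0] mem=[0,0,0,13]
After op 14 (push 10): stack=[0,0,10] mem=[0,0,0,13]
After op 15 (push 19): stack=[0,0,10,19] mem=[0,0,0,13]
After op 16 (STO M2): stack=[0,0,10] mem=[0,0,19,13]
After op 17 (*): stack=[0,0] mem=[0,0,19,13]
After op 18 (+): stack=[0] mem=[0,0,19,13]
After op 19 (RCL M2): stack=[0,19] mem=[0,0,19,13]
After op 20 (push 14): stack=[0,19,14] mem=[0,0,19,13]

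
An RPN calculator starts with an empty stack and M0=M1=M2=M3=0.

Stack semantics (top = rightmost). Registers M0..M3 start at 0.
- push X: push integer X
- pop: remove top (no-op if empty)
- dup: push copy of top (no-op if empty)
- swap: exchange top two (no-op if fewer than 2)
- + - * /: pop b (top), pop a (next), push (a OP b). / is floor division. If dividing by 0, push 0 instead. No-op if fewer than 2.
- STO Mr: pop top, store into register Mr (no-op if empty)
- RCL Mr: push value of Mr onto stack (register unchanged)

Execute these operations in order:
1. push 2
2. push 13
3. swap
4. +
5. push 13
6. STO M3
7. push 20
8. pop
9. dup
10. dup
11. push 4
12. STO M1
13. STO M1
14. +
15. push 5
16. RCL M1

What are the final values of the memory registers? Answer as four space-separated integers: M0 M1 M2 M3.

After op 1 (push 2): stack=[2] mem=[0,0,0,0]
After op 2 (push 13): stack=[2,13] mem=[0,0,0,0]
After op 3 (swap): stack=[13,2] mem=[0,0,0,0]
After op 4 (+): stack=[15] mem=[0,0,0,0]
After op 5 (push 13): stack=[15,13] mem=[0,0,0,0]
After op 6 (STO M3): stack=[15] mem=[0,0,0,13]
After op 7 (push 20): stack=[15,20] mem=[0,0,0,13]
After op 8 (pop): stack=[15] mem=[0,0,0,13]
After op 9 (dup): stack=[15,15] mem=[0,0,0,13]
After op 10 (dup): stack=[15,15,15] mem=[0,0,0,13]
After op 11 (push 4): stack=[15,15,15,4] mem=[0,0,0,13]
After op 12 (STO M1): stack=[15,15,15] mem=[0,4,0,13]
After op 13 (STO M1): stack=[15,15] mem=[0,15,0,13]
After op 14 (+): stack=[30] mem=[0,15,0,13]
After op 15 (push 5): stack=[30,5] mem=[0,15,0,13]
After op 16 (RCL M1): stack=[30,5,15] mem=[0,15,0,13]

Answer: 0 15 0 13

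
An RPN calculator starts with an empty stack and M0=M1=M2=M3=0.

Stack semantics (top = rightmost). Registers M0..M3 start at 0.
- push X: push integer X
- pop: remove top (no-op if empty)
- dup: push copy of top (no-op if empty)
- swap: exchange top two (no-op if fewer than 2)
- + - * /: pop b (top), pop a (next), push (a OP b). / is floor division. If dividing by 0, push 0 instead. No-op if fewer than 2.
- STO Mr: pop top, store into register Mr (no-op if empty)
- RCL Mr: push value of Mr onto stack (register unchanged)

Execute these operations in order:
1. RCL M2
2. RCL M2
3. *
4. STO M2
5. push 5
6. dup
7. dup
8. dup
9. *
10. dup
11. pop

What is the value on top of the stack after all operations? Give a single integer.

After op 1 (RCL M2): stack=[0] mem=[0,0,0,0]
After op 2 (RCL M2): stack=[0,0] mem=[0,0,0,0]
After op 3 (*): stack=[0] mem=[0,0,0,0]
After op 4 (STO M2): stack=[empty] mem=[0,0,0,0]
After op 5 (push 5): stack=[5] mem=[0,0,0,0]
After op 6 (dup): stack=[5,5] mem=[0,0,0,0]
After op 7 (dup): stack=[5,5,5] mem=[0,0,0,0]
After op 8 (dup): stack=[5,5,5,5] mem=[0,0,0,0]
After op 9 (*): stack=[5,5,25] mem=[0,0,0,0]
After op 10 (dup): stack=[5,5,25,25] mem=[0,0,0,0]
After op 11 (pop): stack=[5,5,25] mem=[0,0,0,0]

Answer: 25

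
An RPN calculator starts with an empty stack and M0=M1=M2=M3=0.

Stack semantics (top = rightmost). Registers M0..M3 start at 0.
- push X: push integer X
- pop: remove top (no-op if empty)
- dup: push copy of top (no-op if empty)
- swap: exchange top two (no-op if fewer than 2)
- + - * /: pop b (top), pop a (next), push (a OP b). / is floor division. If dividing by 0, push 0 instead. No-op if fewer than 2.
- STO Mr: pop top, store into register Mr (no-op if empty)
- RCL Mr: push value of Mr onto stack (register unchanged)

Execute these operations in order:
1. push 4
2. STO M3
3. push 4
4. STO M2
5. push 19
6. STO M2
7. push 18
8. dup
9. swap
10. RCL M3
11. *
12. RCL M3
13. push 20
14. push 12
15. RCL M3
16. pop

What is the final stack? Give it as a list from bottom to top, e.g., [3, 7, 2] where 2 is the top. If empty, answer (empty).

After op 1 (push 4): stack=[4] mem=[0,0,0,0]
After op 2 (STO M3): stack=[empty] mem=[0,0,0,4]
After op 3 (push 4): stack=[4] mem=[0,0,0,4]
After op 4 (STO M2): stack=[empty] mem=[0,0,4,4]
After op 5 (push 19): stack=[19] mem=[0,0,4,4]
After op 6 (STO M2): stack=[empty] mem=[0,0,19,4]
After op 7 (push 18): stack=[18] mem=[0,0,19,4]
After op 8 (dup): stack=[18,18] mem=[0,0,19,4]
After op 9 (swap): stack=[18,18] mem=[0,0,19,4]
After op 10 (RCL M3): stack=[18,18,4] mem=[0,0,19,4]
After op 11 (*): stack=[18,72] mem=[0,0,19,4]
After op 12 (RCL M3): stack=[18,72,4] mem=[0,0,19,4]
After op 13 (push 20): stack=[18,72,4,20] mem=[0,0,19,4]
After op 14 (push 12): stack=[18,72,4,20,12] mem=[0,0,19,4]
After op 15 (RCL M3): stack=[18,72,4,20,12,4] mem=[0,0,19,4]
After op 16 (pop): stack=[18,72,4,20,12] mem=[0,0,19,4]

Answer: [18, 72, 4, 20, 12]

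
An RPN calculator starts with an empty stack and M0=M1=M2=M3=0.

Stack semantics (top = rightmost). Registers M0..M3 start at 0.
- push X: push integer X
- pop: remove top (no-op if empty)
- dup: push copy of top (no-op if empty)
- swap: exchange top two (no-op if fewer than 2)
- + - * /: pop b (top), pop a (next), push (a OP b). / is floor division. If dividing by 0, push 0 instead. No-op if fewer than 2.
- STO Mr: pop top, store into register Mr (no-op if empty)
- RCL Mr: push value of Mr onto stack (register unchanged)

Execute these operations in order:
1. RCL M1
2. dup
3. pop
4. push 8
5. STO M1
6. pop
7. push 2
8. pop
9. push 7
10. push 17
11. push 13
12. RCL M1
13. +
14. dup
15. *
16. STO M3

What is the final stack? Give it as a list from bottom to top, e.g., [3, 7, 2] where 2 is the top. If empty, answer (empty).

After op 1 (RCL M1): stack=[0] mem=[0,0,0,0]
After op 2 (dup): stack=[0,0] mem=[0,0,0,0]
After op 3 (pop): stack=[0] mem=[0,0,0,0]
After op 4 (push 8): stack=[0,8] mem=[0,0,0,0]
After op 5 (STO M1): stack=[0] mem=[0,8,0,0]
After op 6 (pop): stack=[empty] mem=[0,8,0,0]
After op 7 (push 2): stack=[2] mem=[0,8,0,0]
After op 8 (pop): stack=[empty] mem=[0,8,0,0]
After op 9 (push 7): stack=[7] mem=[0,8,0,0]
After op 10 (push 17): stack=[7,17] mem=[0,8,0,0]
After op 11 (push 13): stack=[7,17,13] mem=[0,8,0,0]
After op 12 (RCL M1): stack=[7,17,13,8] mem=[0,8,0,0]
After op 13 (+): stack=[7,17,21] mem=[0,8,0,0]
After op 14 (dup): stack=[7,17,21,21] mem=[0,8,0,0]
After op 15 (*): stack=[7,17,441] mem=[0,8,0,0]
After op 16 (STO M3): stack=[7,17] mem=[0,8,0,441]

Answer: [7, 17]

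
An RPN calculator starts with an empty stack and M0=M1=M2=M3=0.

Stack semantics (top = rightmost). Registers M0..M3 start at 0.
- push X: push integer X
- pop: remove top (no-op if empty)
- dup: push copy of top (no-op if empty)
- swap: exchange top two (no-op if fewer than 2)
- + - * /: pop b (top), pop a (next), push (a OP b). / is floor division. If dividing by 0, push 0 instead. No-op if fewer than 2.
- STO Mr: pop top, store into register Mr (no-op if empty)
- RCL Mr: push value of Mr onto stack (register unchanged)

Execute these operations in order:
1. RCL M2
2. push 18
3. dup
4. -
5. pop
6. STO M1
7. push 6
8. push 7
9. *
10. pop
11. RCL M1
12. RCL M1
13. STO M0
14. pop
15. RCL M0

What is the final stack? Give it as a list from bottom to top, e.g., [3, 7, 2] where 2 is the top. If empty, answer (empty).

After op 1 (RCL M2): stack=[0] mem=[0,0,0,0]
After op 2 (push 18): stack=[0,18] mem=[0,0,0,0]
After op 3 (dup): stack=[0,18,18] mem=[0,0,0,0]
After op 4 (-): stack=[0,0] mem=[0,0,0,0]
After op 5 (pop): stack=[0] mem=[0,0,0,0]
After op 6 (STO M1): stack=[empty] mem=[0,0,0,0]
After op 7 (push 6): stack=[6] mem=[0,0,0,0]
After op 8 (push 7): stack=[6,7] mem=[0,0,0,0]
After op 9 (*): stack=[42] mem=[0,0,0,0]
After op 10 (pop): stack=[empty] mem=[0,0,0,0]
After op 11 (RCL M1): stack=[0] mem=[0,0,0,0]
After op 12 (RCL M1): stack=[0,0] mem=[0,0,0,0]
After op 13 (STO M0): stack=[0] mem=[0,0,0,0]
After op 14 (pop): stack=[empty] mem=[0,0,0,0]
After op 15 (RCL M0): stack=[0] mem=[0,0,0,0]

Answer: [0]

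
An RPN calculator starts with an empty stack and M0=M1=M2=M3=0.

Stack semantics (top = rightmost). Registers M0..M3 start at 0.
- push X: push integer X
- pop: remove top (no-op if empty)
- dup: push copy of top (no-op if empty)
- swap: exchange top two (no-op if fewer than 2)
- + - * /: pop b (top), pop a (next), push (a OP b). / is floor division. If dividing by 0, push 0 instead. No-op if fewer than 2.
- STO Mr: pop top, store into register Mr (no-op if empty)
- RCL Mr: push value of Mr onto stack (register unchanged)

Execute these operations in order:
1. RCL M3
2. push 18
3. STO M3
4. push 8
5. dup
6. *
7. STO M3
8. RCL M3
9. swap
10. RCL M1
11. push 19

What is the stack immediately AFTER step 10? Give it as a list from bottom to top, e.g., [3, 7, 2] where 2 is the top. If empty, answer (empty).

After op 1 (RCL M3): stack=[0] mem=[0,0,0,0]
After op 2 (push 18): stack=[0,18] mem=[0,0,0,0]
After op 3 (STO M3): stack=[0] mem=[0,0,0,18]
After op 4 (push 8): stack=[0,8] mem=[0,0,0,18]
After op 5 (dup): stack=[0,8,8] mem=[0,0,0,18]
After op 6 (*): stack=[0,64] mem=[0,0,0,18]
After op 7 (STO M3): stack=[0] mem=[0,0,0,64]
After op 8 (RCL M3): stack=[0,64] mem=[0,0,0,64]
After op 9 (swap): stack=[64,0] mem=[0,0,0,64]
After op 10 (RCL M1): stack=[64,0,0] mem=[0,0,0,64]

[64, 0, 0]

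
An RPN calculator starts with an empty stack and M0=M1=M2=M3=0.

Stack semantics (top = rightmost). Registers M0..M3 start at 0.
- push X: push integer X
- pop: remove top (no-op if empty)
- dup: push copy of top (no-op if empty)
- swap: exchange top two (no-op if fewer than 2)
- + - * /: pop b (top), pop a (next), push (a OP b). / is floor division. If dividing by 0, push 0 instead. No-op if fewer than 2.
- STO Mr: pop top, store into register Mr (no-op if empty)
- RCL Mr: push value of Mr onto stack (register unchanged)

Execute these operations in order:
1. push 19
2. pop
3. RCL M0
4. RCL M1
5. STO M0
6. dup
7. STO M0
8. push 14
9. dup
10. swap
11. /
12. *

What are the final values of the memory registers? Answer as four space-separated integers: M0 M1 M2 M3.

After op 1 (push 19): stack=[19] mem=[0,0,0,0]
After op 2 (pop): stack=[empty] mem=[0,0,0,0]
After op 3 (RCL M0): stack=[0] mem=[0,0,0,0]
After op 4 (RCL M1): stack=[0,0] mem=[0,0,0,0]
After op 5 (STO M0): stack=[0] mem=[0,0,0,0]
After op 6 (dup): stack=[0,0] mem=[0,0,0,0]
After op 7 (STO M0): stack=[0] mem=[0,0,0,0]
After op 8 (push 14): stack=[0,14] mem=[0,0,0,0]
After op 9 (dup): stack=[0,14,14] mem=[0,0,0,0]
After op 10 (swap): stack=[0,14,14] mem=[0,0,0,0]
After op 11 (/): stack=[0,1] mem=[0,0,0,0]
After op 12 (*): stack=[0] mem=[0,0,0,0]

Answer: 0 0 0 0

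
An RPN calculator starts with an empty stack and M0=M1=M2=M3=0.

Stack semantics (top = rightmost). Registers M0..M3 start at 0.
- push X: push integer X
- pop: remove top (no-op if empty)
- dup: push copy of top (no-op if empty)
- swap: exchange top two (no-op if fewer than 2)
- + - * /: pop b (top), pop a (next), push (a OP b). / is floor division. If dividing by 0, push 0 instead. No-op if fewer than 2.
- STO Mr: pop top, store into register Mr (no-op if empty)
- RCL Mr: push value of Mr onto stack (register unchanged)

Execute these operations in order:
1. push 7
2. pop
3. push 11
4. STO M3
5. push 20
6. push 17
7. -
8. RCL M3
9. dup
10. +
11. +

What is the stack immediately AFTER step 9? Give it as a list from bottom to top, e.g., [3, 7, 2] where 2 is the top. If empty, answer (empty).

After op 1 (push 7): stack=[7] mem=[0,0,0,0]
After op 2 (pop): stack=[empty] mem=[0,0,0,0]
After op 3 (push 11): stack=[11] mem=[0,0,0,0]
After op 4 (STO M3): stack=[empty] mem=[0,0,0,11]
After op 5 (push 20): stack=[20] mem=[0,0,0,11]
After op 6 (push 17): stack=[20,17] mem=[0,0,0,11]
After op 7 (-): stack=[3] mem=[0,0,0,11]
After op 8 (RCL M3): stack=[3,11] mem=[0,0,0,11]
After op 9 (dup): stack=[3,11,11] mem=[0,0,0,11]

[3, 11, 11]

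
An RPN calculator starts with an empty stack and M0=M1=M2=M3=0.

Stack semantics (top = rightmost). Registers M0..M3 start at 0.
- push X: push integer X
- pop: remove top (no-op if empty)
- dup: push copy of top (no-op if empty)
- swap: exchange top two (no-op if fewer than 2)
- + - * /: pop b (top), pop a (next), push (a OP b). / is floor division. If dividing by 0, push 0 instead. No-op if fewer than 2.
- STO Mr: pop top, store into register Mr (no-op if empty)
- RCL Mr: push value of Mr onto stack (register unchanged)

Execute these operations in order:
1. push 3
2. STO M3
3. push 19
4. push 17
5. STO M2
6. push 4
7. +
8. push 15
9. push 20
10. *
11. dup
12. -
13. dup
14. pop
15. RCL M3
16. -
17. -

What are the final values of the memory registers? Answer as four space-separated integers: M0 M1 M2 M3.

Answer: 0 0 17 3

Derivation:
After op 1 (push 3): stack=[3] mem=[0,0,0,0]
After op 2 (STO M3): stack=[empty] mem=[0,0,0,3]
After op 3 (push 19): stack=[19] mem=[0,0,0,3]
After op 4 (push 17): stack=[19,17] mem=[0,0,0,3]
After op 5 (STO M2): stack=[19] mem=[0,0,17,3]
After op 6 (push 4): stack=[19,4] mem=[0,0,17,3]
After op 7 (+): stack=[23] mem=[0,0,17,3]
After op 8 (push 15): stack=[23,15] mem=[0,0,17,3]
After op 9 (push 20): stack=[23,15,20] mem=[0,0,17,3]
After op 10 (*): stack=[23,300] mem=[0,0,17,3]
After op 11 (dup): stack=[23,300,300] mem=[0,0,17,3]
After op 12 (-): stack=[23,0] mem=[0,0,17,3]
After op 13 (dup): stack=[23,0,0] mem=[0,0,17,3]
After op 14 (pop): stack=[23,0] mem=[0,0,17,3]
After op 15 (RCL M3): stack=[23,0,3] mem=[0,0,17,3]
After op 16 (-): stack=[23,-3] mem=[0,0,17,3]
After op 17 (-): stack=[26] mem=[0,0,17,3]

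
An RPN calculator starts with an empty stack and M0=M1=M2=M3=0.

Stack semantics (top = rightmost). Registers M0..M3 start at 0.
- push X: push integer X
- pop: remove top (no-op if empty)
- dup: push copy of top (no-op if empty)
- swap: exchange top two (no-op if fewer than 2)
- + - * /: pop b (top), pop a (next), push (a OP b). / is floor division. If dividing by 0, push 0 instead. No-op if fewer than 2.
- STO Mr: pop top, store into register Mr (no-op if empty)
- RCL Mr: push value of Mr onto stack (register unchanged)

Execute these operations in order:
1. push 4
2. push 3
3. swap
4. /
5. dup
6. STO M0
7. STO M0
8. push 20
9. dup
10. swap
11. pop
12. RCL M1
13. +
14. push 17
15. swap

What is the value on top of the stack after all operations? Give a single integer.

Answer: 20

Derivation:
After op 1 (push 4): stack=[4] mem=[0,0,0,0]
After op 2 (push 3): stack=[4,3] mem=[0,0,0,0]
After op 3 (swap): stack=[3,4] mem=[0,0,0,0]
After op 4 (/): stack=[0] mem=[0,0,0,0]
After op 5 (dup): stack=[0,0] mem=[0,0,0,0]
After op 6 (STO M0): stack=[0] mem=[0,0,0,0]
After op 7 (STO M0): stack=[empty] mem=[0,0,0,0]
After op 8 (push 20): stack=[20] mem=[0,0,0,0]
After op 9 (dup): stack=[20,20] mem=[0,0,0,0]
After op 10 (swap): stack=[20,20] mem=[0,0,0,0]
After op 11 (pop): stack=[20] mem=[0,0,0,0]
After op 12 (RCL M1): stack=[20,0] mem=[0,0,0,0]
After op 13 (+): stack=[20] mem=[0,0,0,0]
After op 14 (push 17): stack=[20,17] mem=[0,0,0,0]
After op 15 (swap): stack=[17,20] mem=[0,0,0,0]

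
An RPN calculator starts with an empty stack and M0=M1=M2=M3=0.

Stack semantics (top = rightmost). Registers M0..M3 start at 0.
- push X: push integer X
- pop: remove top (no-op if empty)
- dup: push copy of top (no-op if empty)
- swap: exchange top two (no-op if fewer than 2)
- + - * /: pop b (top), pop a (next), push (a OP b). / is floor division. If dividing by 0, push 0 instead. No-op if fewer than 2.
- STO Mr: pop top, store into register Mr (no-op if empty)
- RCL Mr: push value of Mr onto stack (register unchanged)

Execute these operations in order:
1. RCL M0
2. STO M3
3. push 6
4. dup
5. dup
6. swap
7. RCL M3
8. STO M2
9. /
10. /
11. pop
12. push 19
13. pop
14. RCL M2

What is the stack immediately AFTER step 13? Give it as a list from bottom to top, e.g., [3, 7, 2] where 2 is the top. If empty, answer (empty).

After op 1 (RCL M0): stack=[0] mem=[0,0,0,0]
After op 2 (STO M3): stack=[empty] mem=[0,0,0,0]
After op 3 (push 6): stack=[6] mem=[0,0,0,0]
After op 4 (dup): stack=[6,6] mem=[0,0,0,0]
After op 5 (dup): stack=[6,6,6] mem=[0,0,0,0]
After op 6 (swap): stack=[6,6,6] mem=[0,0,0,0]
After op 7 (RCL M3): stack=[6,6,6,0] mem=[0,0,0,0]
After op 8 (STO M2): stack=[6,6,6] mem=[0,0,0,0]
After op 9 (/): stack=[6,1] mem=[0,0,0,0]
After op 10 (/): stack=[6] mem=[0,0,0,0]
After op 11 (pop): stack=[empty] mem=[0,0,0,0]
After op 12 (push 19): stack=[19] mem=[0,0,0,0]
After op 13 (pop): stack=[empty] mem=[0,0,0,0]

(empty)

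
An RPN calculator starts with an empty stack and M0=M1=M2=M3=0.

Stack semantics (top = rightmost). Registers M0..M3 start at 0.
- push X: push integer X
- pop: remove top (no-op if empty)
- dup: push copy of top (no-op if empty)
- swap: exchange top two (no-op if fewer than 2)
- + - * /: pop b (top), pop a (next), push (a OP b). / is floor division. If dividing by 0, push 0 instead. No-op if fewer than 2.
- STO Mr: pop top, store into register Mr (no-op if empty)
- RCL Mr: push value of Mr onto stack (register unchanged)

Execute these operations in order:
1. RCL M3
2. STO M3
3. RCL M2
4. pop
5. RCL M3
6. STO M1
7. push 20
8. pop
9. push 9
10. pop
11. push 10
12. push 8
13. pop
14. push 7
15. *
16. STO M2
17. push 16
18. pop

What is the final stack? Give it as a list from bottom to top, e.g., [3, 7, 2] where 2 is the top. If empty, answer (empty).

Answer: (empty)

Derivation:
After op 1 (RCL M3): stack=[0] mem=[0,0,0,0]
After op 2 (STO M3): stack=[empty] mem=[0,0,0,0]
After op 3 (RCL M2): stack=[0] mem=[0,0,0,0]
After op 4 (pop): stack=[empty] mem=[0,0,0,0]
After op 5 (RCL M3): stack=[0] mem=[0,0,0,0]
After op 6 (STO M1): stack=[empty] mem=[0,0,0,0]
After op 7 (push 20): stack=[20] mem=[0,0,0,0]
After op 8 (pop): stack=[empty] mem=[0,0,0,0]
After op 9 (push 9): stack=[9] mem=[0,0,0,0]
After op 10 (pop): stack=[empty] mem=[0,0,0,0]
After op 11 (push 10): stack=[10] mem=[0,0,0,0]
After op 12 (push 8): stack=[10,8] mem=[0,0,0,0]
After op 13 (pop): stack=[10] mem=[0,0,0,0]
After op 14 (push 7): stack=[10,7] mem=[0,0,0,0]
After op 15 (*): stack=[70] mem=[0,0,0,0]
After op 16 (STO M2): stack=[empty] mem=[0,0,70,0]
After op 17 (push 16): stack=[16] mem=[0,0,70,0]
After op 18 (pop): stack=[empty] mem=[0,0,70,0]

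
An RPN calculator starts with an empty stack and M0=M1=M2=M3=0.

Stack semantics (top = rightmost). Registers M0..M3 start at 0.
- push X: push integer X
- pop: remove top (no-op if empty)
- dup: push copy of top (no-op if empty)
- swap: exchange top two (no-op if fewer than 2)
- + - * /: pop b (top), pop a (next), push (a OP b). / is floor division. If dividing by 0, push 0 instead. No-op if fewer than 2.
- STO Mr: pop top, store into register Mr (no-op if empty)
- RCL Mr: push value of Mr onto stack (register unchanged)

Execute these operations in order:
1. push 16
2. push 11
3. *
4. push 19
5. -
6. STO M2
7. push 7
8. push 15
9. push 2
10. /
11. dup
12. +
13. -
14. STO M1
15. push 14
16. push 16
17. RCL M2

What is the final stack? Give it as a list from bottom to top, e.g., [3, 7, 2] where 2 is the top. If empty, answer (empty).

Answer: [14, 16, 157]

Derivation:
After op 1 (push 16): stack=[16] mem=[0,0,0,0]
After op 2 (push 11): stack=[16,11] mem=[0,0,0,0]
After op 3 (*): stack=[176] mem=[0,0,0,0]
After op 4 (push 19): stack=[176,19] mem=[0,0,0,0]
After op 5 (-): stack=[157] mem=[0,0,0,0]
After op 6 (STO M2): stack=[empty] mem=[0,0,157,0]
After op 7 (push 7): stack=[7] mem=[0,0,157,0]
After op 8 (push 15): stack=[7,15] mem=[0,0,157,0]
After op 9 (push 2): stack=[7,15,2] mem=[0,0,157,0]
After op 10 (/): stack=[7,7] mem=[0,0,157,0]
After op 11 (dup): stack=[7,7,7] mem=[0,0,157,0]
After op 12 (+): stack=[7,14] mem=[0,0,157,0]
After op 13 (-): stack=[-7] mem=[0,0,157,0]
After op 14 (STO M1): stack=[empty] mem=[0,-7,157,0]
After op 15 (push 14): stack=[14] mem=[0,-7,157,0]
After op 16 (push 16): stack=[14,16] mem=[0,-7,157,0]
After op 17 (RCL M2): stack=[14,16,157] mem=[0,-7,157,0]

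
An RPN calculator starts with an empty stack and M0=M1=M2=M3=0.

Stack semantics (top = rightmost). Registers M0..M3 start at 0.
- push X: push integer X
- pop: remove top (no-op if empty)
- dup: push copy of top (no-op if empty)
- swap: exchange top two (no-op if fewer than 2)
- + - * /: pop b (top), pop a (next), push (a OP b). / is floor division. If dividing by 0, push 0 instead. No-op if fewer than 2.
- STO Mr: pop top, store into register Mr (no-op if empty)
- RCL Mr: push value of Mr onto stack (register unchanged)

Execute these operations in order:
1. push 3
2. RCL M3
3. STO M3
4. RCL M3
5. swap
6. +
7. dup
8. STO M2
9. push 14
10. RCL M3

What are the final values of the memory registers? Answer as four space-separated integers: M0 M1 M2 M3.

Answer: 0 0 3 0

Derivation:
After op 1 (push 3): stack=[3] mem=[0,0,0,0]
After op 2 (RCL M3): stack=[3,0] mem=[0,0,0,0]
After op 3 (STO M3): stack=[3] mem=[0,0,0,0]
After op 4 (RCL M3): stack=[3,0] mem=[0,0,0,0]
After op 5 (swap): stack=[0,3] mem=[0,0,0,0]
After op 6 (+): stack=[3] mem=[0,0,0,0]
After op 7 (dup): stack=[3,3] mem=[0,0,0,0]
After op 8 (STO M2): stack=[3] mem=[0,0,3,0]
After op 9 (push 14): stack=[3,14] mem=[0,0,3,0]
After op 10 (RCL M3): stack=[3,14,0] mem=[0,0,3,0]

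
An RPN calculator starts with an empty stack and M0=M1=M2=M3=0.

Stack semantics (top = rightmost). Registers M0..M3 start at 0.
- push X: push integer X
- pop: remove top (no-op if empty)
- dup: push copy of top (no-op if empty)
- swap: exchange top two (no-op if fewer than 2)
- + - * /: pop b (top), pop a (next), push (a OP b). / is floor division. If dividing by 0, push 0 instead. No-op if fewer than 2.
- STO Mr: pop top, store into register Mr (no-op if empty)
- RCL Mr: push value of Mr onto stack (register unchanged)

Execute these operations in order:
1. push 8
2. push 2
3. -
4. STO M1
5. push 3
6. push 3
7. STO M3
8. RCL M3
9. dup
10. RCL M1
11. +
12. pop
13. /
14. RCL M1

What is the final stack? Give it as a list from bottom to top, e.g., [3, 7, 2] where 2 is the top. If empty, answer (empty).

After op 1 (push 8): stack=[8] mem=[0,0,0,0]
After op 2 (push 2): stack=[8,2] mem=[0,0,0,0]
After op 3 (-): stack=[6] mem=[0,0,0,0]
After op 4 (STO M1): stack=[empty] mem=[0,6,0,0]
After op 5 (push 3): stack=[3] mem=[0,6,0,0]
After op 6 (push 3): stack=[3,3] mem=[0,6,0,0]
After op 7 (STO M3): stack=[3] mem=[0,6,0,3]
After op 8 (RCL M3): stack=[3,3] mem=[0,6,0,3]
After op 9 (dup): stack=[3,3,3] mem=[0,6,0,3]
After op 10 (RCL M1): stack=[3,3,3,6] mem=[0,6,0,3]
After op 11 (+): stack=[3,3,9] mem=[0,6,0,3]
After op 12 (pop): stack=[3,3] mem=[0,6,0,3]
After op 13 (/): stack=[1] mem=[0,6,0,3]
After op 14 (RCL M1): stack=[1,6] mem=[0,6,0,3]

Answer: [1, 6]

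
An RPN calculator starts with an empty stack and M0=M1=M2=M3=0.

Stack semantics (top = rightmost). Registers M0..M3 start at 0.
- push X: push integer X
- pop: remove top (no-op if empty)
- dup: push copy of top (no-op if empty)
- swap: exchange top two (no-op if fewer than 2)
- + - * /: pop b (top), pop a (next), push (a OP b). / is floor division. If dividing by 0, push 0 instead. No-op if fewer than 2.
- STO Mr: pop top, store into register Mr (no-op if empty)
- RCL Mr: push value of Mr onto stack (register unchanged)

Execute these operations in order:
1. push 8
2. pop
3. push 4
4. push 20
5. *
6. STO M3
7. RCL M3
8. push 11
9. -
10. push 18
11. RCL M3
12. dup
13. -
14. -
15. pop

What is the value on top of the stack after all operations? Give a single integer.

After op 1 (push 8): stack=[8] mem=[0,0,0,0]
After op 2 (pop): stack=[empty] mem=[0,0,0,0]
After op 3 (push 4): stack=[4] mem=[0,0,0,0]
After op 4 (push 20): stack=[4,20] mem=[0,0,0,0]
After op 5 (*): stack=[80] mem=[0,0,0,0]
After op 6 (STO M3): stack=[empty] mem=[0,0,0,80]
After op 7 (RCL M3): stack=[80] mem=[0,0,0,80]
After op 8 (push 11): stack=[80,11] mem=[0,0,0,80]
After op 9 (-): stack=[69] mem=[0,0,0,80]
After op 10 (push 18): stack=[69,18] mem=[0,0,0,80]
After op 11 (RCL M3): stack=[69,18,80] mem=[0,0,0,80]
After op 12 (dup): stack=[69,18,80,80] mem=[0,0,0,80]
After op 13 (-): stack=[69,18,0] mem=[0,0,0,80]
After op 14 (-): stack=[69,18] mem=[0,0,0,80]
After op 15 (pop): stack=[69] mem=[0,0,0,80]

Answer: 69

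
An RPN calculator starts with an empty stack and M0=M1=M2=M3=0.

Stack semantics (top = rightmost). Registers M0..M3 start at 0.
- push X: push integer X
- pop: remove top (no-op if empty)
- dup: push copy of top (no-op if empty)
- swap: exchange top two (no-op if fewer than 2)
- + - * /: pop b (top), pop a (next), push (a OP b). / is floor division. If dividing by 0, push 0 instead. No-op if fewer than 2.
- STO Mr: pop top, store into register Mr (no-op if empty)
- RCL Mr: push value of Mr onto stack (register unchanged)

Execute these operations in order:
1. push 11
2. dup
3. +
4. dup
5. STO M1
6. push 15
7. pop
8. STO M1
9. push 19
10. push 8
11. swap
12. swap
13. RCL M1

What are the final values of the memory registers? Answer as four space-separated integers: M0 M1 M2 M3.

Answer: 0 22 0 0

Derivation:
After op 1 (push 11): stack=[11] mem=[0,0,0,0]
After op 2 (dup): stack=[11,11] mem=[0,0,0,0]
After op 3 (+): stack=[22] mem=[0,0,0,0]
After op 4 (dup): stack=[22,22] mem=[0,0,0,0]
After op 5 (STO M1): stack=[22] mem=[0,22,0,0]
After op 6 (push 15): stack=[22,15] mem=[0,22,0,0]
After op 7 (pop): stack=[22] mem=[0,22,0,0]
After op 8 (STO M1): stack=[empty] mem=[0,22,0,0]
After op 9 (push 19): stack=[19] mem=[0,22,0,0]
After op 10 (push 8): stack=[19,8] mem=[0,22,0,0]
After op 11 (swap): stack=[8,19] mem=[0,22,0,0]
After op 12 (swap): stack=[19,8] mem=[0,22,0,0]
After op 13 (RCL M1): stack=[19,8,22] mem=[0,22,0,0]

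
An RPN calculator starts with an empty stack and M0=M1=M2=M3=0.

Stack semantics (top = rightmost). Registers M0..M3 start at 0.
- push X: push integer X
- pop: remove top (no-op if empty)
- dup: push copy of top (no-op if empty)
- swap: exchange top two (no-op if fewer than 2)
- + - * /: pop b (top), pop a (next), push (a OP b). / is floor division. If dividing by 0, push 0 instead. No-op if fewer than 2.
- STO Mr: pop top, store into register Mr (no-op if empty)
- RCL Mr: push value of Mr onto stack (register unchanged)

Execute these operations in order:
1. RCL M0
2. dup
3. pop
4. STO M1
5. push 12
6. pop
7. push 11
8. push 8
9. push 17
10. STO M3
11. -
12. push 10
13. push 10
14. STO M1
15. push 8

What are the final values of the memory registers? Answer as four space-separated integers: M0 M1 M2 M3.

After op 1 (RCL M0): stack=[0] mem=[0,0,0,0]
After op 2 (dup): stack=[0,0] mem=[0,0,0,0]
After op 3 (pop): stack=[0] mem=[0,0,0,0]
After op 4 (STO M1): stack=[empty] mem=[0,0,0,0]
After op 5 (push 12): stack=[12] mem=[0,0,0,0]
After op 6 (pop): stack=[empty] mem=[0,0,0,0]
After op 7 (push 11): stack=[11] mem=[0,0,0,0]
After op 8 (push 8): stack=[11,8] mem=[0,0,0,0]
After op 9 (push 17): stack=[11,8,17] mem=[0,0,0,0]
After op 10 (STO M3): stack=[11,8] mem=[0,0,0,17]
After op 11 (-): stack=[3] mem=[0,0,0,17]
After op 12 (push 10): stack=[3,10] mem=[0,0,0,17]
After op 13 (push 10): stack=[3,10,10] mem=[0,0,0,17]
After op 14 (STO M1): stack=[3,10] mem=[0,10,0,17]
After op 15 (push 8): stack=[3,10,8] mem=[0,10,0,17]

Answer: 0 10 0 17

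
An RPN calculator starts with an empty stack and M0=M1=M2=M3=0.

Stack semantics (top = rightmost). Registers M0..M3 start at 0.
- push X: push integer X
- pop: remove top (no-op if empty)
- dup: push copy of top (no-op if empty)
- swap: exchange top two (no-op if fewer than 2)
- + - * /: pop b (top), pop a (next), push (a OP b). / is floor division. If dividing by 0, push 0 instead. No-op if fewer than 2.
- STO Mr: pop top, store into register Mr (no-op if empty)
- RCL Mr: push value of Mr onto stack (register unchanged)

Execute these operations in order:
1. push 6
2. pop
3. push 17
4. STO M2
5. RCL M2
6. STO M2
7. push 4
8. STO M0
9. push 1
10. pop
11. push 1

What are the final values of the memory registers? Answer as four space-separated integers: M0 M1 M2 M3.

Answer: 4 0 17 0

Derivation:
After op 1 (push 6): stack=[6] mem=[0,0,0,0]
After op 2 (pop): stack=[empty] mem=[0,0,0,0]
After op 3 (push 17): stack=[17] mem=[0,0,0,0]
After op 4 (STO M2): stack=[empty] mem=[0,0,17,0]
After op 5 (RCL M2): stack=[17] mem=[0,0,17,0]
After op 6 (STO M2): stack=[empty] mem=[0,0,17,0]
After op 7 (push 4): stack=[4] mem=[0,0,17,0]
After op 8 (STO M0): stack=[empty] mem=[4,0,17,0]
After op 9 (push 1): stack=[1] mem=[4,0,17,0]
After op 10 (pop): stack=[empty] mem=[4,0,17,0]
After op 11 (push 1): stack=[1] mem=[4,0,17,0]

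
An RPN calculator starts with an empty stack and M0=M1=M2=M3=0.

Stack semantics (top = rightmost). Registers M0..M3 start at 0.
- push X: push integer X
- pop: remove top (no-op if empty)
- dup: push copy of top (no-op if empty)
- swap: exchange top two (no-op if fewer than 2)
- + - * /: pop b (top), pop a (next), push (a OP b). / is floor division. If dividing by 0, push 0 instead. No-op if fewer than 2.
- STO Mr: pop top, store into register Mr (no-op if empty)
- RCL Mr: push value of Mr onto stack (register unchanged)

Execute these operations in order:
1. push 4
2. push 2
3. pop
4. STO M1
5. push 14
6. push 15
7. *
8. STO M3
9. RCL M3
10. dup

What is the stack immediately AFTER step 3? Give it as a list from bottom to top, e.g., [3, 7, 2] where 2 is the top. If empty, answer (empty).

After op 1 (push 4): stack=[4] mem=[0,0,0,0]
After op 2 (push 2): stack=[4,2] mem=[0,0,0,0]
After op 3 (pop): stack=[4] mem=[0,0,0,0]

[4]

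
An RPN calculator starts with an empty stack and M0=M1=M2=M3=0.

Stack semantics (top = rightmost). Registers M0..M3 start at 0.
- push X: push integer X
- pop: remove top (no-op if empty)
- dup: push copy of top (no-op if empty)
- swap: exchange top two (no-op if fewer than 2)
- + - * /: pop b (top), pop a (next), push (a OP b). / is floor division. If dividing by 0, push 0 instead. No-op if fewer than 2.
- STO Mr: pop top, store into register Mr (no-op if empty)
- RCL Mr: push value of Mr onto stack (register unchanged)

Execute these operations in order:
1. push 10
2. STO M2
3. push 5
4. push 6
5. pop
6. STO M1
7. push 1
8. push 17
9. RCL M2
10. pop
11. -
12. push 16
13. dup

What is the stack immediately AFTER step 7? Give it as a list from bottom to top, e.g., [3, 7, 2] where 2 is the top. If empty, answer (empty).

After op 1 (push 10): stack=[10] mem=[0,0,0,0]
After op 2 (STO M2): stack=[empty] mem=[0,0,10,0]
After op 3 (push 5): stack=[5] mem=[0,0,10,0]
After op 4 (push 6): stack=[5,6] mem=[0,0,10,0]
After op 5 (pop): stack=[5] mem=[0,0,10,0]
After op 6 (STO M1): stack=[empty] mem=[0,5,10,0]
After op 7 (push 1): stack=[1] mem=[0,5,10,0]

[1]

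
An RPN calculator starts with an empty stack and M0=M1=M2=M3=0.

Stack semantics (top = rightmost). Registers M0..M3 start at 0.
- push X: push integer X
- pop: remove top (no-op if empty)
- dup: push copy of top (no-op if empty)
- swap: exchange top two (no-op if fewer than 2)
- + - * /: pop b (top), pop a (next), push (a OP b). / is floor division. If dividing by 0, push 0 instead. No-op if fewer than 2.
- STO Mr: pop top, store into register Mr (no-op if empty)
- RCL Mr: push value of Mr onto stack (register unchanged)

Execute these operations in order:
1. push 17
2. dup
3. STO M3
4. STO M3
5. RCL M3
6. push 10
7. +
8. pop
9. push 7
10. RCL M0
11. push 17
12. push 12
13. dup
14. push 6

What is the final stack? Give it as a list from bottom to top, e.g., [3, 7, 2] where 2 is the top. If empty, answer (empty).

Answer: [7, 0, 17, 12, 12, 6]

Derivation:
After op 1 (push 17): stack=[17] mem=[0,0,0,0]
After op 2 (dup): stack=[17,17] mem=[0,0,0,0]
After op 3 (STO M3): stack=[17] mem=[0,0,0,17]
After op 4 (STO M3): stack=[empty] mem=[0,0,0,17]
After op 5 (RCL M3): stack=[17] mem=[0,0,0,17]
After op 6 (push 10): stack=[17,10] mem=[0,0,0,17]
After op 7 (+): stack=[27] mem=[0,0,0,17]
After op 8 (pop): stack=[empty] mem=[0,0,0,17]
After op 9 (push 7): stack=[7] mem=[0,0,0,17]
After op 10 (RCL M0): stack=[7,0] mem=[0,0,0,17]
After op 11 (push 17): stack=[7,0,17] mem=[0,0,0,17]
After op 12 (push 12): stack=[7,0,17,12] mem=[0,0,0,17]
After op 13 (dup): stack=[7,0,17,12,12] mem=[0,0,0,17]
After op 14 (push 6): stack=[7,0,17,12,12,6] mem=[0,0,0,17]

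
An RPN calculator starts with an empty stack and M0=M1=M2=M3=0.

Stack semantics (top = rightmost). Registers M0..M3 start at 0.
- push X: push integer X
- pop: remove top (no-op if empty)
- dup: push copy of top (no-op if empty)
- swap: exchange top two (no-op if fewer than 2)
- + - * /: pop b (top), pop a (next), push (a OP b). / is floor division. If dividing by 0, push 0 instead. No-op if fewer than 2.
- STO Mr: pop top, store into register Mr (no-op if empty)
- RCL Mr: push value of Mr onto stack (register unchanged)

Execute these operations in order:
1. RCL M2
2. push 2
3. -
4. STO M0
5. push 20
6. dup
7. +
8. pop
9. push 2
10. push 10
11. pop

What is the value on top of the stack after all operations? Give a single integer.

After op 1 (RCL M2): stack=[0] mem=[0,0,0,0]
After op 2 (push 2): stack=[0,2] mem=[0,0,0,0]
After op 3 (-): stack=[-2] mem=[0,0,0,0]
After op 4 (STO M0): stack=[empty] mem=[-2,0,0,0]
After op 5 (push 20): stack=[20] mem=[-2,0,0,0]
After op 6 (dup): stack=[20,20] mem=[-2,0,0,0]
After op 7 (+): stack=[40] mem=[-2,0,0,0]
After op 8 (pop): stack=[empty] mem=[-2,0,0,0]
After op 9 (push 2): stack=[2] mem=[-2,0,0,0]
After op 10 (push 10): stack=[2,10] mem=[-2,0,0,0]
After op 11 (pop): stack=[2] mem=[-2,0,0,0]

Answer: 2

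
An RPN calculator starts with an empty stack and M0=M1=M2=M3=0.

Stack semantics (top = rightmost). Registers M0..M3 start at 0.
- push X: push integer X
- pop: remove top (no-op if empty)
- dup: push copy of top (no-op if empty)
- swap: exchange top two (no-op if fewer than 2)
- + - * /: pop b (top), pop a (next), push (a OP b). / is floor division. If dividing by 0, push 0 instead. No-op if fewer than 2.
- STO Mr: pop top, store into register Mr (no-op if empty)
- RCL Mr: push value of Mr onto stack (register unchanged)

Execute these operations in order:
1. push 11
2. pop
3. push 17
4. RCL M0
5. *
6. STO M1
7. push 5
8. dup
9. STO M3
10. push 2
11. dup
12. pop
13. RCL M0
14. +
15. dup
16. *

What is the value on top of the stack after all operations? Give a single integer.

Answer: 4

Derivation:
After op 1 (push 11): stack=[11] mem=[0,0,0,0]
After op 2 (pop): stack=[empty] mem=[0,0,0,0]
After op 3 (push 17): stack=[17] mem=[0,0,0,0]
After op 4 (RCL M0): stack=[17,0] mem=[0,0,0,0]
After op 5 (*): stack=[0] mem=[0,0,0,0]
After op 6 (STO M1): stack=[empty] mem=[0,0,0,0]
After op 7 (push 5): stack=[5] mem=[0,0,0,0]
After op 8 (dup): stack=[5,5] mem=[0,0,0,0]
After op 9 (STO M3): stack=[5] mem=[0,0,0,5]
After op 10 (push 2): stack=[5,2] mem=[0,0,0,5]
After op 11 (dup): stack=[5,2,2] mem=[0,0,0,5]
After op 12 (pop): stack=[5,2] mem=[0,0,0,5]
After op 13 (RCL M0): stack=[5,2,0] mem=[0,0,0,5]
After op 14 (+): stack=[5,2] mem=[0,0,0,5]
After op 15 (dup): stack=[5,2,2] mem=[0,0,0,5]
After op 16 (*): stack=[5,4] mem=[0,0,0,5]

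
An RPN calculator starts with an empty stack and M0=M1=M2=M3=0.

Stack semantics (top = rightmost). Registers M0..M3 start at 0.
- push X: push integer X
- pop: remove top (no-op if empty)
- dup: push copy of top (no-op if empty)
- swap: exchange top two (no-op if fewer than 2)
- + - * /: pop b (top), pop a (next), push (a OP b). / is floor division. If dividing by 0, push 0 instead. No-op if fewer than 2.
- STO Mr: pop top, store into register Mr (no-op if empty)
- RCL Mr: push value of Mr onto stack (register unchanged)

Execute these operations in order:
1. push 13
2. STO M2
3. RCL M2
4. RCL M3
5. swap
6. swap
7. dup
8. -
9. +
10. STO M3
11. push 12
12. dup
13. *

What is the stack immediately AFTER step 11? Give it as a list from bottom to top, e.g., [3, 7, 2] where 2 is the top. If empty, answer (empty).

After op 1 (push 13): stack=[13] mem=[0,0,0,0]
After op 2 (STO M2): stack=[empty] mem=[0,0,13,0]
After op 3 (RCL M2): stack=[13] mem=[0,0,13,0]
After op 4 (RCL M3): stack=[13,0] mem=[0,0,13,0]
After op 5 (swap): stack=[0,13] mem=[0,0,13,0]
After op 6 (swap): stack=[13,0] mem=[0,0,13,0]
After op 7 (dup): stack=[13,0,0] mem=[0,0,13,0]
After op 8 (-): stack=[13,0] mem=[0,0,13,0]
After op 9 (+): stack=[13] mem=[0,0,13,0]
After op 10 (STO M3): stack=[empty] mem=[0,0,13,13]
After op 11 (push 12): stack=[12] mem=[0,0,13,13]

[12]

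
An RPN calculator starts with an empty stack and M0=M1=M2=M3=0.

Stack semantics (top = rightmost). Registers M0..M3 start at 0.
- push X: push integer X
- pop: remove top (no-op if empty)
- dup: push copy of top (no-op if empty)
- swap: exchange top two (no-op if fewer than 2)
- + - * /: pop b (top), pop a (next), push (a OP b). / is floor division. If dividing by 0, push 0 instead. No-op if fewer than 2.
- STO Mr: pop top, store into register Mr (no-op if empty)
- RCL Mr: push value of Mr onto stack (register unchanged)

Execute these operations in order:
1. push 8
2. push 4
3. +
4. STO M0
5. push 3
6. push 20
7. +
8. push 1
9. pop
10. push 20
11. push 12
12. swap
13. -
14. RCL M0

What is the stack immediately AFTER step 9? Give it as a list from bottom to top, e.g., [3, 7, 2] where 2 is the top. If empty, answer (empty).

After op 1 (push 8): stack=[8] mem=[0,0,0,0]
After op 2 (push 4): stack=[8,4] mem=[0,0,0,0]
After op 3 (+): stack=[12] mem=[0,0,0,0]
After op 4 (STO M0): stack=[empty] mem=[12,0,0,0]
After op 5 (push 3): stack=[3] mem=[12,0,0,0]
After op 6 (push 20): stack=[3,20] mem=[12,0,0,0]
After op 7 (+): stack=[23] mem=[12,0,0,0]
After op 8 (push 1): stack=[23,1] mem=[12,0,0,0]
After op 9 (pop): stack=[23] mem=[12,0,0,0]

[23]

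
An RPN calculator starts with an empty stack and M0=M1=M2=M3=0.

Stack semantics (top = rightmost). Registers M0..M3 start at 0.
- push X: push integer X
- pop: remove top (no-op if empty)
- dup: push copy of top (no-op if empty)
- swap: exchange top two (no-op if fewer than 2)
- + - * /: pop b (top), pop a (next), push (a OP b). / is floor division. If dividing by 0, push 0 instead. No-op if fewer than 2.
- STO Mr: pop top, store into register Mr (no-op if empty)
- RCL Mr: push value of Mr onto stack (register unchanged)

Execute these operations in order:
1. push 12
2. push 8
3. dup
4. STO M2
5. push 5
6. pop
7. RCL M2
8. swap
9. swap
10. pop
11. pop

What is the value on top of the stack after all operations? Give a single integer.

Answer: 12

Derivation:
After op 1 (push 12): stack=[12] mem=[0,0,0,0]
After op 2 (push 8): stack=[12,8] mem=[0,0,0,0]
After op 3 (dup): stack=[12,8,8] mem=[0,0,0,0]
After op 4 (STO M2): stack=[12,8] mem=[0,0,8,0]
After op 5 (push 5): stack=[12,8,5] mem=[0,0,8,0]
After op 6 (pop): stack=[12,8] mem=[0,0,8,0]
After op 7 (RCL M2): stack=[12,8,8] mem=[0,0,8,0]
After op 8 (swap): stack=[12,8,8] mem=[0,0,8,0]
After op 9 (swap): stack=[12,8,8] mem=[0,0,8,0]
After op 10 (pop): stack=[12,8] mem=[0,0,8,0]
After op 11 (pop): stack=[12] mem=[0,0,8,0]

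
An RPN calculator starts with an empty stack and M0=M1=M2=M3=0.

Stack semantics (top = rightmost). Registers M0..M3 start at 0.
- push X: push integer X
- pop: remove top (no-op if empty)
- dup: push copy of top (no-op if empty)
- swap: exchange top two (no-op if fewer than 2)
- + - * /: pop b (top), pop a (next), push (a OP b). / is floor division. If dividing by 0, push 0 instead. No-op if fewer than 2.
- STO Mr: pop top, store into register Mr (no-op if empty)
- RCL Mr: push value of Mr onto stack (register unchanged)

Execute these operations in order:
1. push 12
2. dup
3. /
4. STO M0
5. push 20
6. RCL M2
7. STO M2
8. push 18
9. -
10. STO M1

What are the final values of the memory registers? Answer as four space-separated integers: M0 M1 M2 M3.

Answer: 1 2 0 0

Derivation:
After op 1 (push 12): stack=[12] mem=[0,0,0,0]
After op 2 (dup): stack=[12,12] mem=[0,0,0,0]
After op 3 (/): stack=[1] mem=[0,0,0,0]
After op 4 (STO M0): stack=[empty] mem=[1,0,0,0]
After op 5 (push 20): stack=[20] mem=[1,0,0,0]
After op 6 (RCL M2): stack=[20,0] mem=[1,0,0,0]
After op 7 (STO M2): stack=[20] mem=[1,0,0,0]
After op 8 (push 18): stack=[20,18] mem=[1,0,0,0]
After op 9 (-): stack=[2] mem=[1,0,0,0]
After op 10 (STO M1): stack=[empty] mem=[1,2,0,0]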